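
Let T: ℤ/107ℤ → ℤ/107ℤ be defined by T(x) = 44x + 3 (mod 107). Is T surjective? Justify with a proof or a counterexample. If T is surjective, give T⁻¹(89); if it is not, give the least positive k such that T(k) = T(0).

36

Recall that T is surjective if every y in the codomain equals T(x) for some x in the domain.
Since gcd(44, 107) = 1, 44 is invertible modulo 107. Euclid's algorithm: 107 = 2·44 + 19, 44 = 2·19 + 6, 19 = 3·6 + 1; back-substituting gives 1 = 90·44 − 37·107, so 44⁻¹ ≡ 90 (mod 107).
Then y ↦ 90(y − 3) is a two-sided inverse to T, so every y ∈ ℤ/107ℤ has a preimage.
Therefore T is surjective.
Since T is surjective, we find T⁻¹(89): we need 44x ≡ 89 − 3 ≡ 86 (mod 107). Using 44⁻¹ = 90: x ≡ 90·86 = 7740 = 72·107 + 36, so x = 36.
Check: T(36) = 44·36 + 3 = 1587 = 14·107 + 89 ≡ 89 (mod 107).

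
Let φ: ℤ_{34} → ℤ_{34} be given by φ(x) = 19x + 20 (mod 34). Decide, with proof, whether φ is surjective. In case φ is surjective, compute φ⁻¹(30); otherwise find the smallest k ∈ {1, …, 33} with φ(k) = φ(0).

22

By definition, φ is surjective if every y in the codomain equals φ(x) for some x in the domain.
Since gcd(19, 34) = 1, 19 is invertible modulo 34. Euclid's algorithm: 34 = 1·19 + 15, 19 = 1·15 + 4, 15 = 3·4 + 3, 4 = 1·3 + 1; back-substituting gives 1 = 9·19 − 5·34, so 19⁻¹ ≡ 9 (mod 34).
For any y ∈ ℤ_{34}, x = 9(y − 20) mod 34 satisfies φ(x) = 19·9(y − 20) + 20 ≡ y (since 19·9 ≡ 1 mod 34). So every y has a preimage.
Therefore φ is surjective.
Since φ is surjective, we compute φ⁻¹(30): solve 19x + 20 ≡ 30 (mod 34), i.e. 19x ≡ 10 (mod 34).
Multiplying by 19⁻¹ = 9 gives x ≡ 9·10 = 90 = 2·34 + 22 ≡ 22 (mod 34).
Check: φ(22) = 19·22 + 20 = 438 = 12·34 + 30 ≡ 30 (mod 34).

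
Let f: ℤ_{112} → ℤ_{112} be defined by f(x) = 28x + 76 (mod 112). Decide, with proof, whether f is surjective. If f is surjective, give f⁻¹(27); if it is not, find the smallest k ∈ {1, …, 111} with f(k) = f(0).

4

Since gcd(28, 112) = 28, we have 28x ≡ 0 (mod 28) for all x, so f(x) ≡ 20 (mod 28).
But 0 ≢ 20 (mod 28), so 0 ∈ ℤ_{112} has no preimage. Thus f is not surjective.
Since f is not surjective, we find the least positive k with f(k) = f(0): this means 28k ≡ 0 (mod 112), i.e. 112 ∣ 28k. Since gcd(28, 112) = 28, dividing through by 28 this holds exactly when 4 ∣ k.
The smallest positive such k is 4.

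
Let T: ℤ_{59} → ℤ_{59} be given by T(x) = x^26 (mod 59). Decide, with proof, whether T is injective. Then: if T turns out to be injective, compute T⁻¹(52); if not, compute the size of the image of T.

30

T(29): Repeated squaring mod 59: 29^1 ≡ 29, 29^2 ≡ 29² = 841 ≡ 15, 29^4 ≡ 15² = 225 ≡ 48, 29^8 ≡ 48² = 2304 ≡ 3, 29^16 ≡ 3² = 9. Since 26 = 16 + 8 + 2, 29^26 ≡ 9·3·15: 9·3 = 27, then 27·15 = 405 ≡ 51. So 29^26 ≡ 51 (mod 59).
T(30): Repeated squaring mod 59: 30^1 ≡ 30, 30^2 ≡ 30² = 900 ≡ 15, 30^4 ≡ 15² = 225 ≡ 48, 30^8 ≡ 48² = 2304 ≡ 3, 30^16 ≡ 3² = 9. Since 26 = 16 + 8 + 2, 30^26 ≡ 9·3·15: 9·3 = 27, then 27·15 = 405 ≡ 51. So 30^26 ≡ 51 (mod 59).
So T(29) = T(30) = 51 while 29 ≠ 30, thus T is not injective.
Since T is not injective, we determine |image(T)|. Computing x^26 mod 59 for each x (by repeated squaring, reducing mod 59 at every step), the values T(0), T(1), …, T(58) are: 0, 1, 22, 35, 12, 17, 3, 16, 28, 45, 20, 25, 7, 21, 57, 5, 26, 48, 46, 4, 27, 29, 19, 9, 36, 53, 49, 41, 15, 51, 51, 15, 41, 49, 53, 36, 9, 19, 29, 27, 4, 46, 48, 26, 5, 57, 21, 7, 25, 20, 45, 28, 16, 3, 17, 12, 35, 22, 1.
The distinct values are {0, 1, 3, 4, 5, 7, 9, 12, 15, 16, 17, 19, 20, 21, 22, 25, 26, 27, 28, 29, 35, 36, 41, 45, 46, 48, 49, 51, 53, 57}; there are 30 of them.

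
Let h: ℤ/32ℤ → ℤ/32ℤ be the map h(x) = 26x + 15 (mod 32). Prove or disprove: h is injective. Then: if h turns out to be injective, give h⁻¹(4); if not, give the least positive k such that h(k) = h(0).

16

We have gcd(26, 32) = 2 > 1. Taking x_1 = 0 and x_2 = 16: h(0) = 15 and h(16) = 26·16 + 15 = 431 ≡ 15 (mod 32).
So h(0) = h(16) while 0 ≠ 16, so h is not injective.
Since h is not injective, we find the least positive k with h(k) = h(0): this means 26k ≡ 0 (mod 32), i.e. 32 ∣ 26k. Since gcd(26, 32) = 2, dividing through by 2 this holds exactly when 16 ∣ 13k, and as gcd(13, 16) = 1, exactly when 16 ∣ k.
The smallest positive such k is 16.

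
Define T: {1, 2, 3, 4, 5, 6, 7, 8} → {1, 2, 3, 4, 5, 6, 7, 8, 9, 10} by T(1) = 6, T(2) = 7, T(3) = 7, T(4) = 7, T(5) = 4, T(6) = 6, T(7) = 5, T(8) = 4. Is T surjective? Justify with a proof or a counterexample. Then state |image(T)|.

No element maps to 1, so T is not surjective.
The image of T is {4, 5, 6, 7}, which has 4 elements.

4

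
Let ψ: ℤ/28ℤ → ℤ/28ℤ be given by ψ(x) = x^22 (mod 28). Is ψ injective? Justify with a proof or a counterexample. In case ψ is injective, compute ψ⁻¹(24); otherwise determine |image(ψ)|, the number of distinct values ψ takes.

ψ(6): Repeated squaring mod 28: 6^1 ≡ 6, 6^2 ≡ 6² = 36 ≡ 8, 6^4 ≡ 8² = 64 ≡ 8, 6^8 ≡ 8² = 64 ≡ 8, 6^16 ≡ 8² = 64 ≡ 8. Since 22 = 16 + 4 + 2, 6^22 ≡ 8·8·8: 8·8 = 64 ≡ 8, then 8·8 = 64 ≡ 8. So 6^22 ≡ 8 (mod 28).
ψ(8): Repeated squaring mod 28: 8^1 ≡ 8, 8^2 ≡ 8² = 64 ≡ 8, 8^4 ≡ 8² = 64 ≡ 8, 8^8 ≡ 8² = 64 ≡ 8, 8^16 ≡ 8² = 64 ≡ 8. Since 22 = 16 + 4 + 2, 8^22 ≡ 8·8·8: 8·8 = 64 ≡ 8, then 8·8 = 64 ≡ 8. So 8^22 ≡ 8 (mod 28).
So ψ(6) = ψ(8) = 8 while 6 ≠ 8, so ψ is not injective.
Since ψ is not injective, we determine |image(ψ)|. Computing x^22 mod 28 for each x (by repeated squaring, reducing mod 28 at every step), the values ψ(0), ψ(1), …, ψ(27) are: 0, 1, 16, 25, 4, 9, 8, 21, 8, 9, 4, 25, 16, 1, 0, 1, 16, 25, 4, 9, 8, 21, 8, 9, 4, 25, 16, 1.
The distinct values are {0, 1, 4, 8, 9, 16, 21, 25}; there are 8 of them.

8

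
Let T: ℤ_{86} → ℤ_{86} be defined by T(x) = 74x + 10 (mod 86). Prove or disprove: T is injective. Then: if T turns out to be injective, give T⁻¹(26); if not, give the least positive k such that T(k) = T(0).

43

We have gcd(74, 86) = 2 > 1. Taking s = 0 and t = 43: T(0) = 10 and T(43) = 74·43 + 10 = 3192 ≡ 10 (mod 86).
So T(0) = T(43) while 0 ≠ 43, therefore T is not injective.
Since T is not injective, we find the least positive k with T(k) = T(0): this means 74k ≡ 0 (mod 86), i.e. 86 ∣ 74k. Since gcd(74, 86) = 2, dividing through by 2 this holds exactly when 43 ∣ 37k, and as gcd(37, 43) = 1, exactly when 43 ∣ k.
The smallest positive such k is 43.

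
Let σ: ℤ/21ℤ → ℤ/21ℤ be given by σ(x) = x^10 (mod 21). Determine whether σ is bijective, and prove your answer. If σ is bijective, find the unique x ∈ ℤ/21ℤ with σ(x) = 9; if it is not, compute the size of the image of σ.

8

σ(2): Repeated squaring mod 21: 2^1 ≡ 2, 2^2 ≡ 2² = 4, 2^4 ≡ 4² = 16, 2^8 ≡ 16² = 256 ≡ 4. Since 10 = 8 + 2, 2^10 ≡ 4·4: 4·4 = 16. So 2^10 ≡ 16 (mod 21).
σ(5): Repeated squaring mod 21: 5^1 ≡ 5, 5^2 ≡ 5² = 25 ≡ 4, 5^4 ≡ 4² = 16, 5^8 ≡ 16² = 256 ≡ 4. Since 10 = 8 + 2, 5^10 ≡ 4·4: 4·4 = 16. So 5^10 ≡ 16 (mod 21).
So σ(2) = σ(5) = 16 while 2 ≠ 5, thus σ is not injective, hence not bijective.
Since σ is not bijective, we determine |image(σ)|. Computing x^10 mod 21 for each x (by repeated squaring, reducing mod 21 at every step), the values σ(0), σ(1), …, σ(20) are: 0, 1, 16, 18, 4, 16, 15, 7, 1, 9, 4, 4, 9, 1, 7, 15, 16, 4, 18, 16, 1.
The distinct values are {0, 1, 4, 7, 9, 15, 16, 18}; there are 8 of them.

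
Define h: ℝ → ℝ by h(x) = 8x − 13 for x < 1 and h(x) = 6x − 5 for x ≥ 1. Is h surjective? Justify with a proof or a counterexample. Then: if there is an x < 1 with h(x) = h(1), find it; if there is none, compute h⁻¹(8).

Both pieces are strictly increasing (slopes 8 and 6), so each is injective on its own interval.
The left piece maps (−∞, 1) onto (−∞, −5); the right piece maps [1, ∞) onto [1, ∞).
The union (−∞, −5) ∪ [1, ∞) omits the interval between −5 and 1; in particular −5 has no preimage. So h is not surjective.
Because the two images are disjoint, no x < 1 has h(x) = h(1), so we compute h⁻¹(8): 8 lies in [1, ∞), so solve 6x − 5 = 8: x = (8 + 5)/6 = 13/6.

13/6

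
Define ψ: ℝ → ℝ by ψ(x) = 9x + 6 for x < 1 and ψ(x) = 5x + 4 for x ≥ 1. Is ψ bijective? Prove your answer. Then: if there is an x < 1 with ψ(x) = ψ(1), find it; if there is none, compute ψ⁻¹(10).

Both pieces are strictly increasing (slopes 9 and 5), so each is injective on its own interval.
The left piece maps (−∞, 1) onto (−∞, 15); the right piece maps [1, ∞) onto [9, ∞).
These images overlap. In particular ψ(1) = 9 (right piece), and solving 9x + 6 = 9 on the left piece gives x = 1/3 < 1.
So ψ(1/3) = ψ(1) with 1/3 ≠ 1, and ψ is not injective, hence not bijective. This x = 1/3 is the requested value below 1.

1/3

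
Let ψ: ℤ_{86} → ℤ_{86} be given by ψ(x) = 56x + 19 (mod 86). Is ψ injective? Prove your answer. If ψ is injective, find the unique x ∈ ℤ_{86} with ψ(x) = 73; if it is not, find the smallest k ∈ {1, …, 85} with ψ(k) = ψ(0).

43

We have gcd(56, 86) = 2 > 1. Taking s = 0 and t = 43: ψ(0) = 19 and ψ(43) = 56·43 + 19 = 2427 ≡ 19 (mod 86).
So ψ(0) = ψ(43) while 0 ≠ 43, therefore ψ is not injective.
Since ψ is not injective, we find the least positive k with ψ(k) = ψ(0): this means 56k ≡ 0 (mod 86), i.e. 86 ∣ 56k. Since gcd(56, 86) = 2, dividing through by 2 this holds exactly when 43 ∣ 28k, and as gcd(28, 43) = 1, exactly when 43 ∣ k.
The smallest positive such k is 43.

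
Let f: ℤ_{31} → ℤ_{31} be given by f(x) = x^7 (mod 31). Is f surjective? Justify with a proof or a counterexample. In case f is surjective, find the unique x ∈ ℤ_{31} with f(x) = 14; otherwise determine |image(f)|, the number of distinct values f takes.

Since 31 is prime, the nonzero elements of ℤ_{31} form a cyclic group of order 30.
As gcd(7, 30) = 1, raising to the 7th power is a bijection on this group: if u^7 ≡ v^7 then (uv^{−1})^7 = 1, and the only element of order dividing gcd(7, 30) = 1 is 1, so u = v.
With f(0) = 0 this makes f injective on all of ℤ_{31}, hence bijective (finite equal-size domain and codomain). In particular f is surjective.
Since f is surjective, we find the preimage of 14. The inverse of x ↦ x^7 on (ℤ_{31})^× is x ↦ x^13, because 7·13 = 91 = 3·30 + 1 ≡ 1 (mod 30) and x^{30} = 1 for x ≠ 0 (Fermat). So f⁻¹(14) = 14^13 mod 31.
Repeated squaring mod 31: 14^1 ≡ 14, 14^2 ≡ 14² = 196 ≡ 10, 14^4 ≡ 10² = 100 ≡ 7, 14^8 ≡ 7² = 49 ≡ 18. Since 13 = 8 + 4 + 1, 14^13 ≡ 18·7·14: 18·7 = 126 ≡ 2, then 2·14 = 28. So 14^13 ≡ 28 (mod 31).
Hence f⁻¹(14) = 28.

28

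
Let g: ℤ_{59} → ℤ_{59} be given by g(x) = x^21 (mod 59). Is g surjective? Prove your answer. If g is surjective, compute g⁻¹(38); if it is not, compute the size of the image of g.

54

Since 59 is prime, the nonzero elements of ℤ_{59} form a cyclic group of order 58.
As gcd(21, 58) = 1, raising to the 21st power is a bijection on this group: if u^21 ≡ v^21 then (uv^{−1})^21 = 1, and the only element of order dividing gcd(21, 58) = 1 is 1, so u = v.
With g(0) = 0 this makes g injective on all of ℤ_{59}, hence bijective (finite equal-size domain and codomain). In particular g is surjective.
Since g is surjective, we find the preimage of 38. The inverse of x ↦ x^21 on (ℤ_{59})^× is x ↦ x^47, because 21·47 = 987 = 17·58 + 1 ≡ 1 (mod 58) and x^{58} = 1 for x ≠ 0 (Fermat). So g⁻¹(38) = 38^47 mod 59.
Repeated squaring mod 59: 38^1 ≡ 38, 38^2 ≡ 38² = 1444 ≡ 28, 38^4 ≡ 28² = 784 ≡ 17, 38^8 ≡ 17² = 289 ≡ 53, 38^16 ≡ 53² = 2809 ≡ 36, 38^32 ≡ 36² = 1296 ≡ 57. Since 47 = 32 + 8 + 4 + 2 + 1, 38^47 ≡ 57·53·17·28·38: 57·53 = 3021 ≡ 12, then 12·17 = 204 ≡ 27, then 27·28 = 756 ≡ 48, then 48·38 = 1824 ≡ 54. So 38^47 ≡ 54 (mod 59).
Hence g⁻¹(38) = 54.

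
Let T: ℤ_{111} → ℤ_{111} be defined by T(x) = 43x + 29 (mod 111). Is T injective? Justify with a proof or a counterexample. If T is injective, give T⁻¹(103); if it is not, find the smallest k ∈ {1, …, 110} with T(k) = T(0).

74

By definition, T is injective if T(u) = T(v) implies u = v.
Suppose T(u) = T(v) in ℤ_{111}. Then 43u + 29 ≡ 43v + 29 (mod 111), therefore 43(u − v) ≡ 0 (mod 111).
Since gcd(43, 111) = 1, 43 is invertible modulo 111, therefore u − v ≡ 0 (mod 111), i.e. u = v.
Therefore T is injective.
We now compute 43⁻¹ mod 111 explicitly. Euclid's algorithm: 111 = 2·43 + 25, 43 = 1·25 + 18, 25 = 1·18 + 7, 18 = 2·7 + 4, 7 = 1·4 + 3, 4 = 1·3 + 1; back-substituting gives 1 = 31·43 − 12·111, so 43⁻¹ ≡ 31 (mod 111).
Since T is injective, we find T⁻¹(103): we need 43x ≡ 103 − 29 ≡ 74 (mod 111). Using 43⁻¹ = 31: x ≡ 31·74 = 2294 = 20·111 + 74, so x = 74.
Check: T(74) = 43·74 + 29 = 3211 = 28·111 + 103 ≡ 103 (mod 111).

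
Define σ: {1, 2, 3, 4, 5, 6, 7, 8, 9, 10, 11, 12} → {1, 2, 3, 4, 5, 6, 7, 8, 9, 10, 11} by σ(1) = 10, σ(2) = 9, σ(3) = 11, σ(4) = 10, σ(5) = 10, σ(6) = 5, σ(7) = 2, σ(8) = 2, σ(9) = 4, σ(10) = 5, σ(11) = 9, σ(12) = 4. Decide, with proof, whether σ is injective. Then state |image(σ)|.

6

σ(1) = 10 = σ(4) with 1 ≠ 4, so σ is not injective.
The image of σ is {2, 4, 5, 9, 10, 11}, which has 6 elements.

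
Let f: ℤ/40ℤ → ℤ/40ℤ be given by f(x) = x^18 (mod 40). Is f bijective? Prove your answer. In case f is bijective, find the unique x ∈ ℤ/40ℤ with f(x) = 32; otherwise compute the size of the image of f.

6

f(4): Repeated squaring mod 40: 4^1 ≡ 4, 4^2 ≡ 4² = 16, 4^4 ≡ 16² = 256 ≡ 16, 4^8 ≡ 16² = 256 ≡ 16, 4^16 ≡ 16² = 256 ≡ 16. Since 18 = 16 + 2, 4^18 ≡ 16·16: 16·16 = 256 ≡ 16. So 4^18 ≡ 16 (mod 40).
f(6): Repeated squaring mod 40: 6^1 ≡ 6, 6^2 ≡ 6² = 36, 6^4 ≡ 36² = 1296 ≡ 16, 6^8 ≡ 16² = 256 ≡ 16, 6^16 ≡ 16² = 256 ≡ 16. Since 18 = 16 + 2, 6^18 ≡ 16·36: 16·36 = 576 ≡ 16. So 6^18 ≡ 16 (mod 40).
So f(4) = f(6) = 16 while 4 ≠ 6, hence f is not injective, hence not bijective.
Since f is not bijective, we determine |image(f)|. Computing x^18 mod 40 for each x (by repeated squaring, reducing mod 40 at every step), the values f(0), f(1), …, f(39) are: 0, 1, 24, 9, 16, 25, 16, 9, 24, 1, 0, 1, 24, 9, 16, 25, 16, 9, 24, 1, 0, 1, 24, 9, 16, 25, 16, 9, 24, 1, 0, 1, 24, 9, 16, 25, 16, 9, 24, 1.
The distinct values are {0, 1, 9, 16, 24, 25}; there are 6 of them.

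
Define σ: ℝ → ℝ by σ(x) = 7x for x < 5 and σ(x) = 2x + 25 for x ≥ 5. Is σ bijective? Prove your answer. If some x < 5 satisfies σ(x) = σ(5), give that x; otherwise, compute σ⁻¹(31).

Both pieces are strictly increasing (slopes 7 and 2), so each is injective on its own interval.
The left piece maps (−∞, 5) onto (−∞, 35); the right piece maps [5, ∞) onto [35, ∞).
Since 35 = 35, the images partition ℝ: σ is injective and surjective, hence bijective.
Because the two images are disjoint, no x < 5 has σ(x) = σ(5), so we compute σ⁻¹(31): 31 lies in (−∞, 35), so solve 7x = 31: x = (31 − 0)/7 = 31/7.

31/7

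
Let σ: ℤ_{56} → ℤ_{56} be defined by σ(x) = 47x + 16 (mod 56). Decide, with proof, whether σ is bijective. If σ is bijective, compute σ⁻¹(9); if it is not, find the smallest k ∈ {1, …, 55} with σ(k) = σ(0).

If σ(u) = σ(v), then 47u ≡ 47v (mod 56). Because gcd(47, 56) = 1, we may cancel 47 to get u ≡ v (mod 56).
We now compute 47⁻¹ mod 56 explicitly. Euclid's algorithm: 56 = 1·47 + 9, 47 = 5·9 + 2, 9 = 4·2 + 1; back-substituting gives 1 = 31·47 − 26·56, so 47⁻¹ ≡ 31 (mod 56).
For any y ∈ ℤ_{56}, x = 31(y − 16) mod 56 satisfies σ(x) = 47·31(y − 16) + 16 ≡ y (since 47·31 ≡ 1 mod 56). So every y has a preimage.
Therefore σ is bijective.
Since σ is bijective, we compute σ⁻¹(9): solve 47x + 16 ≡ 9 (mod 56), i.e. 47x ≡ 49 (mod 56).
Multiplying by 47⁻¹ = 31 gives x ≡ 31·49 = 1519 = 27·56 + 7 ≡ 7 (mod 56).
Check: σ(7) = 47·7 + 16 = 345 = 6·56 + 9 ≡ 9 (mod 56).

7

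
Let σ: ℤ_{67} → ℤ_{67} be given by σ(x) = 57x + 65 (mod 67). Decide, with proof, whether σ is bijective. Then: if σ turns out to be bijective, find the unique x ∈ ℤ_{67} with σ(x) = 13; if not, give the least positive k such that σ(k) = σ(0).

32

Recall that injectivity means: for all a, b in the domain, σ(a) = σ(b) implies a = b.
If σ(a) = σ(b), then 57a ≡ 57b (mod 67). Because gcd(57, 67) = 1, we may cancel 57 to get a ≡ b (mod 67).
We now compute 57⁻¹ mod 67 explicitly. Euclid's algorithm: 67 = 1·57 + 10, 57 = 5·10 + 7, 10 = 1·7 + 3, 7 = 2·3 + 1; back-substituting gives 1 = 20·57 − 17·67, so 57⁻¹ ≡ 20 (mod 67).
Then y ↦ 20(y − 65) is a two-sided inverse to σ, so every y ∈ ℤ_{67} has a preimage.
Hence σ is bijective.
Since σ is bijective, we find σ⁻¹(13): we need 57x ≡ 13 − 65 ≡ 15 (mod 67). Using 57⁻¹ = 20: x ≡ 20·15 = 300 = 4·67 + 32, so x = 32.
Check: σ(32) = 57·32 + 65 = 1889 = 28·67 + 13 ≡ 13 (mod 67).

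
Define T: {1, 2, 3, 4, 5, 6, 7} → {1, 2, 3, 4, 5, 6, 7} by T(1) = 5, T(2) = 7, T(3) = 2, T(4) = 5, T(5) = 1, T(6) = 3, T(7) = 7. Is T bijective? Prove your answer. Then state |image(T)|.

T(1) = 5 = T(4) with 1 ≠ 4, so T is not injective, hence not bijective.
The image of T is {1, 2, 3, 5, 7}, which has 5 elements.

5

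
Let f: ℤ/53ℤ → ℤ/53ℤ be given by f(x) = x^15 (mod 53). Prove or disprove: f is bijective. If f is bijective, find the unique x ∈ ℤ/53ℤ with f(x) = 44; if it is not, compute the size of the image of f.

Since 53 is prime, the nonzero elements of ℤ/53ℤ form a cyclic group of order 52.
As gcd(15, 52) = 1, raising to the 15th power is a bijection on this group: if x_1^15 ≡ x_2^15 then (x_1x_2^{−1})^15 = 1, and the only element of order dividing gcd(15, 52) = 1 is 1, so x_1 = x_2.
With f(0) = 0 this makes f injective on all of ℤ/53ℤ, hence bijective (finite equal-size domain and codomain). In particular f is bijective.
Since f is bijective, we find the preimage of 44. The inverse of x ↦ x^15 on (ℤ/53ℤ)^× is x ↦ x^7, because 15·7 = 105 = 2·52 + 1 ≡ 1 (mod 52) and x^{52} = 1 for x ≠ 0 (Fermat). So f⁻¹(44) = 44^7 mod 53.
Repeated squaring mod 53: 44^1 ≡ 44, 44^2 ≡ 44² = 1936 ≡ 28, 44^4 ≡ 28² = 784 ≡ 42. Since 7 = 4 + 2 + 1, 44^7 ≡ 42·28·44: 42·28 = 1176 ≡ 10, then 10·44 = 440 ≡ 16. So 44^7 ≡ 16 (mod 53).
Hence f⁻¹(44) = 16.

16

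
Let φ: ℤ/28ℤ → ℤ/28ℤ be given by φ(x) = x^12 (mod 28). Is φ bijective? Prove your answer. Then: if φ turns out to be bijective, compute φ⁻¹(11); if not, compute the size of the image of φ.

φ(1) = 1^12 = 1.
φ(3): Repeated squaring mod 28: 3^1 ≡ 3, 3^2 ≡ 3² = 9, 3^4 ≡ 9² = 81 ≡ 25, 3^8 ≡ 25² = 625 ≡ 9. Since 12 = 8 + 4, 3^12 ≡ 9·25: 9·25 = 225 ≡ 1. So 3^12 ≡ 1 (mod 28).
So φ(1) = φ(3) = 1 while 1 ≠ 3, thus φ is not injective, hence not bijective.
Since φ is not bijective, we determine |image(φ)|. Computing x^12 mod 28 for each x (by repeated squaring, reducing mod 28 at every step), the values φ(0), φ(1), …, φ(27) are: 0, 1, 8, 1, 8, 1, 8, 21, 8, 1, 8, 1, 8, 1, 0, 1, 8, 1, 8, 1, 8, 21, 8, 1, 8, 1, 8, 1.
The distinct values are {0, 1, 8, 21}; there are 4 of them.

4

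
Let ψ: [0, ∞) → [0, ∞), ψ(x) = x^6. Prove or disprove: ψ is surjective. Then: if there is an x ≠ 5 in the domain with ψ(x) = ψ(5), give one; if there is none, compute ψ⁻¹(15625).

5

For any y ∈ [0, ∞), x = y^{1/6} ∈ [0, ∞) gives ψ(x) = y, so ψ is surjective.
Since x ↦ x^6 is strictly increasing on [0, ∞), it is injective there, so no x ≠ 5 in the domain has ψ(x) = ψ(5). We therefore compute ψ⁻¹(15625) = 15625^{1/6} = 5 (indeed 5^6 = 15625).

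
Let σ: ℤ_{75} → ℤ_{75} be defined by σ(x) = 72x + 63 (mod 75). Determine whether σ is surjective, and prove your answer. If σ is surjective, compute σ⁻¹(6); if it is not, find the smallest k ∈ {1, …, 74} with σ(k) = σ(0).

Recall: σ is surjective if every y in the codomain equals σ(x) for some x in the domain.
Since gcd(72, 75) = 3, we have 72x ≡ 0 (mod 3) for all x, so σ(x) ≡ 0 (mod 3).
But 1 ≢ 0 (mod 3), so 1 ∈ ℤ_{75} has no preimage. So σ is not surjective.
Since σ is not surjective, we find the least positive k with σ(k) = σ(0): this means 72k ≡ 0 (mod 75), i.e. 75 ∣ 72k. Since gcd(72, 75) = 3, dividing through by 3 this holds exactly when 25 ∣ 24k, and as gcd(24, 25) = 1, exactly when 25 ∣ k.
The smallest positive such k is 25.

25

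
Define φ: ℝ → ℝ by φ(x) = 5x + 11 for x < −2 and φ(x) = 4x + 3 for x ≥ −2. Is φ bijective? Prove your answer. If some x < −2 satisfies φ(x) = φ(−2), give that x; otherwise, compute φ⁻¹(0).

Both pieces are strictly increasing (slopes 5 and 4), so each is injective on its own interval.
The left piece maps (−∞, −2) onto (−∞, 1); the right piece maps [−2, ∞) onto [−5, ∞).
These images overlap. In particular φ(−2) = −5 (right piece), and solving 5x + 11 = −5 on the left piece gives x = −16/5 < −2.
So φ(−16/5) = φ(−2) with −16/5 ≠ −2, and φ is not injective, hence not bijective. This x = −16/5 is the requested value below −2.

-16/5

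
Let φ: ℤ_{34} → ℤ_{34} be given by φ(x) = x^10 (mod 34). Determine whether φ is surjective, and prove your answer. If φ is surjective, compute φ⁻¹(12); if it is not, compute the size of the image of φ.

φ(16): Repeated squaring mod 34: 16^1 ≡ 16, 16^2 ≡ 16² = 256 ≡ 18, 16^4 ≡ 18² = 324 ≡ 18, 16^8 ≡ 18² = 324 ≡ 18. Since 10 = 8 + 2, 16^10 ≡ 18·18: 18·18 = 324 ≡ 18. So 16^10 ≡ 18 (mod 34).
φ(18): Repeated squaring mod 34: 18^1 ≡ 18, 18^2 ≡ 18² = 324 ≡ 18, 18^4 ≡ 18² = 324 ≡ 18, 18^8 ≡ 18² = 324 ≡ 18. Since 10 = 8 + 2, 18^10 ≡ 18·18: 18·18 = 324 ≡ 18. So 18^10 ≡ 18 (mod 34).
So φ(16) = φ(18) = 18 while 16 ≠ 18, hence φ is not injective.
A non-injective map from the 34-element set ℤ_{34} to itself takes at most 33 distinct values, so it cannot be surjective. Hence φ is not surjective.
Since φ is not surjective, we determine |image(φ)|. Computing x^10 mod 34 for each x (by repeated squaring, reducing mod 34 at every step), the values φ(0), φ(1), …, φ(33) are: 0, 1, 4, 25, 16, 9, 32, 19, 30, 13, 2, 15, 26, 33, 8, 21, 18, 17, 18, 21, 8, 33, 26, 15, 2, 13, 30, 19, 32, 9, 16, 25, 4, 1.
The distinct values are {0, 1, 2, 4, 8, 9, 13, 15, 16, 17, 18, 19, 21, 25, 26, 30, 32, 33}; there are 18 of them.

18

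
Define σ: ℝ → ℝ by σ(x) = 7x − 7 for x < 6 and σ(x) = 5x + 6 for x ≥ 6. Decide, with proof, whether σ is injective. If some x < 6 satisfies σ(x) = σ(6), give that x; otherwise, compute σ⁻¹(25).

32/7

Both pieces are strictly increasing (slopes 7 and 5), so each is injective on its own interval.
The left piece maps (−∞, 6) onto (−∞, 35); the right piece maps [6, ∞) onto [36, ∞).
These images are disjoint, so no value is attained by both pieces. So σ is injective.
Because the two images are disjoint, no x < 6 has σ(x) = σ(6), so we compute σ⁻¹(25): 25 lies in (−∞, 35), so solve 7x − 7 = 25: x = (25 + 7)/7 = 32/7.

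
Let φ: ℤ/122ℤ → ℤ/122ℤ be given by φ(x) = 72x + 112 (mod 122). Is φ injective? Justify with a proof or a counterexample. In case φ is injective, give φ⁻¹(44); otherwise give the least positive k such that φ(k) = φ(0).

61

We have gcd(72, 122) = 2 > 1. Taking a = 0 and b = 61: φ(0) = 112 and φ(61) = 72·61 + 112 = 4504 ≡ 112 (mod 122).
So φ(0) = φ(61) while 0 ≠ 61, therefore φ is not injective.
Since φ is not injective, we find the least positive k with φ(k) = φ(0): this means 72k ≡ 0 (mod 122), i.e. 122 ∣ 72k. Since gcd(72, 122) = 2, dividing through by 2 this holds exactly when 61 ∣ 36k, and as gcd(36, 61) = 1, exactly when 61 ∣ k.
The smallest positive such k is 61.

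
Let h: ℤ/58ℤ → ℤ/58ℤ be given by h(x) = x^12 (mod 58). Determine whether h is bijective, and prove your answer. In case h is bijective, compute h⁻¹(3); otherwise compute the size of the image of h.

h(3): Repeated squaring mod 58: 3^1 ≡ 3, 3^2 ≡ 3² = 9, 3^4 ≡ 9² = 81 ≡ 23, 3^8 ≡ 23² = 529 ≡ 7. Since 12 = 8 + 4, 3^12 ≡ 7·23: 7·23 = 161 ≡ 45. So 3^12 ≡ 45 (mod 58).
h(7): Repeated squaring mod 58: 7^1 ≡ 7, 7^2 ≡ 7² = 49, 7^4 ≡ 49² = 2401 ≡ 23, 7^8 ≡ 23² = 529 ≡ 7. Since 12 = 8 + 4, 7^12 ≡ 7·23: 7·23 = 161 ≡ 45. So 7^12 ≡ 45 (mod 58).
So h(3) = h(7) = 45 while 3 ≠ 7, therefore h is not injective, hence not bijective.
Since h is not bijective, we determine |image(h)|. Computing x^12 mod 58 for each x (by repeated squaring, reducing mod 58 at every step), the values h(0), h(1), …, h(57) are: 0, 1, 36, 45, 20, 7, 54, 45, 24, 53, 20, 23, 30, 23, 54, 25, 52, 1, 52, 49, 24, 53, 16, 25, 36, 49, 16, 7, 30, 29, 30, 7, 16, 49, 36, 25, 16, 53, 24, 49, 52, 1, 52, 25, 54, 23, 30, 23, 20, 53, 24, 45, 54, 7, 20, 45, 36, 1.
The distinct values are {0, 1, 7, 16, 20, 23, 24, 25, 29, 30, 36, 45, 49, 52, 53, 54}; there are 16 of them.

16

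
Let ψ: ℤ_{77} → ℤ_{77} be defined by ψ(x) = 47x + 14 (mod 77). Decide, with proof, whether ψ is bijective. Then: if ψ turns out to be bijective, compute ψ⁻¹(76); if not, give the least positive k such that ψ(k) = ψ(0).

Recall that ψ is injective if ψ(u) = ψ(v) implies u = v.
If ψ(u) = ψ(v), then 47u ≡ 47v (mod 77). Because gcd(47, 77) = 1, we may cancel 47 to get u ≡ v (mod 77).
We now compute 47⁻¹ mod 77 explicitly. Euclid's algorithm: 77 = 1·47 + 30, 47 = 1·30 + 17, 30 = 1·17 + 13, 17 = 1·13 + 4, 13 = 3·4 + 1; back-substituting gives 1 = 59·47 − 36·77, so 47⁻¹ ≡ 59 (mod 77).
Then y ↦ 59(y − 14) is a two-sided inverse to ψ, so every y ∈ ℤ_{77} has a preimage.
Hence ψ is bijective.
Since ψ is bijective, we compute ψ⁻¹(76): solve 47x + 14 ≡ 76 (mod 77), i.e. 47x ≡ 62 (mod 77).
Multiplying by 47⁻¹ = 59 gives x ≡ 59·62 = 3658 = 47·77 + 39 ≡ 39 (mod 77).
Check: ψ(39) = 47·39 + 14 = 1847 = 23·77 + 76 ≡ 76 (mod 77).

39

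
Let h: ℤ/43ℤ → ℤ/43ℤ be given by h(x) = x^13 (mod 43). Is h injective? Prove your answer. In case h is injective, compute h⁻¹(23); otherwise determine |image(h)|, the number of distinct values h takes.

Since 43 is prime, the nonzero elements of ℤ/43ℤ form a cyclic group of order 42.
As gcd(13, 42) = 1, raising to the 13th power is a bijection on this group: if u^13 ≡ v^13 then (uv^{−1})^13 = 1, and the only element of order dividing gcd(13, 42) = 1 is 1, so u = v.
With h(0) = 0 this makes h injective on all of ℤ/43ℤ, hence bijective (finite equal-size domain and codomain). In particular h is injective.
Since h is injective, we find the preimage of 23. The inverse of x ↦ x^13 on (ℤ/43ℤ)^× is x ↦ x^13, because 13·13 = 169 = 4·42 + 1 ≡ 1 (mod 42) and x^{42} = 1 for x ≠ 0 (Fermat). So h⁻¹(23) = 23^13 mod 43.
Repeated squaring mod 43: 23^1 ≡ 23, 23^2 ≡ 23² = 529 ≡ 13, 23^4 ≡ 13² = 169 ≡ 40, 23^8 ≡ 40² = 1600 ≡ 9. Since 13 = 8 + 4 + 1, 23^13 ≡ 9·40·23: 9·40 = 360 ≡ 16, then 16·23 = 368 ≡ 24. So 23^13 ≡ 24 (mod 43).
Hence h⁻¹(23) = 24.

24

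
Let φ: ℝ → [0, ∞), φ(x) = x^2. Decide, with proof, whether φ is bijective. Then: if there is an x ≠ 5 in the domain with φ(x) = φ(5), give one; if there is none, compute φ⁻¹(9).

φ(5) = 25 = (−5)^2 = φ(−5) (since 2 is even), with 5 ≠ −5. So φ is not injective, hence not bijective.
For the follow-up, such an x exists: taking x = −5 ∈ ℝ gives φ(−5) = 25 = φ(5) with −5 ≠ 5.

-5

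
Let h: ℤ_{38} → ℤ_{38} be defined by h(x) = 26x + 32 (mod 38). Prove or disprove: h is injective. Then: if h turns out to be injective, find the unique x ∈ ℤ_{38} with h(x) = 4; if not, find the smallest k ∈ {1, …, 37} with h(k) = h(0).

19

We have gcd(26, 38) = 2 > 1. Taking s = 0 and t = 19: h(0) = 32 and h(19) = 26·19 + 32 = 526 ≡ 32 (mod 38).
So h(0) = h(19) while 0 ≠ 19, so h is not injective.
Since h is not injective, we find the least positive k with h(k) = h(0): this means 26k ≡ 0 (mod 38), i.e. 38 ∣ 26k. Since gcd(26, 38) = 2, dividing through by 2 this holds exactly when 19 ∣ 13k, and as gcd(13, 19) = 1, exactly when 19 ∣ k.
The smallest positive such k is 19.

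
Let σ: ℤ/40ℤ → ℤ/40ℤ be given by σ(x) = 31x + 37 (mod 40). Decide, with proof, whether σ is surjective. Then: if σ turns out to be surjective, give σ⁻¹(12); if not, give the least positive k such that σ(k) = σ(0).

Since gcd(31, 40) = 1, 31 is invertible modulo 40. Euclid's algorithm: 40 = 1·31 + 9, 31 = 3·9 + 4, 9 = 2·4 + 1; back-substituting gives 1 = 31·31 − 24·40, so 31⁻¹ ≡ 31 (mod 40).
For any y ∈ ℤ/40ℤ, x = 31(y − 37) mod 40 satisfies σ(x) = 31·31(y − 37) + 37 ≡ y (since 31·31 ≡ 1 mod 40). So every y has a preimage.
Therefore σ is surjective.
Since σ is surjective, we compute σ⁻¹(12): solve 31x + 37 ≡ 12 (mod 40), i.e. 31x ≡ 15 (mod 40).
Multiplying by 31⁻¹ = 31 gives x ≡ 31·15 = 465 = 11·40 + 25 ≡ 25 (mod 40).
Check: σ(25) = 31·25 + 37 = 812 = 20·40 + 12 ≡ 12 (mod 40).

25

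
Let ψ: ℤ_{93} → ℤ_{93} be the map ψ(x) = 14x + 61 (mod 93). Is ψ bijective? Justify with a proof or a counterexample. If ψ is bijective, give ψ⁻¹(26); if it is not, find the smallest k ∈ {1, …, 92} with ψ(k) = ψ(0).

44

Recall that ψ is injective when ψ(u) = ψ(v) forces u = v.
If ψ(u) = ψ(v), then 14u ≡ 14v (mod 93). Because gcd(14, 93) = 1, we may cancel 14 to get u ≡ v (mod 93).
We now compute 14⁻¹ mod 93 explicitly. Euclid's algorithm: 93 = 6·14 + 9, 14 = 1·9 + 5, 9 = 1·5 + 4, 5 = 1·4 + 1; back-substituting gives 1 = 20·14 − 3·93, so 14⁻¹ ≡ 20 (mod 93).
For any y ∈ ℤ_{93}, x = 20(y − 61) mod 93 satisfies ψ(x) = 14·20(y − 61) + 61 ≡ y (since 14·20 ≡ 1 mod 93). So every y has a preimage.
So ψ is bijective.
Since ψ is bijective, we find ψ⁻¹(26): we need 14x ≡ 26 − 61 ≡ 58 (mod 93). Using 14⁻¹ = 20: x ≡ 20·58 = 1160 = 12·93 + 44, so x = 44.
Check: ψ(44) = 14·44 + 61 = 677 = 7·93 + 26 ≡ 26 (mod 93).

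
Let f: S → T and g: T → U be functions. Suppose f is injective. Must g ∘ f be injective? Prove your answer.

not injective

No. Take S = T = U = {0, 1}, f = identity (injective), and g(x) = 0 for every x.
Then (g ∘ f)(0) = 0 = (g ∘ f)(1) with 0 ≠ 1, so g ∘ f is not injective.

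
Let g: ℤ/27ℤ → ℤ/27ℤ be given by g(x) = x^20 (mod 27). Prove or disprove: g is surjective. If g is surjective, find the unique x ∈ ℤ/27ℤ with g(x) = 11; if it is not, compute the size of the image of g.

g(0) = 0^20 = 0.
g(3): Repeated squaring mod 27: 3^1 ≡ 3, 3^2 ≡ 3² = 9, 3^4 ≡ 9² = 81 ≡ 0, 3^8 ≡ 0² = 0, 3^16 ≡ 0² = 0. Since 20 = 16 + 4, 3^20 ≡ 0·0: 0·0 = 0. So 3^20 ≡ 0 (mod 27).
So g(0) = g(3) = 0 while 0 ≠ 3, so g is not injective.
A non-injective map from the 27-element set ℤ/27ℤ to itself takes at most 26 distinct values, so it cannot be surjective. Therefore g is not surjective.
Since g is not surjective, we determine |image(g)|. Computing x^20 mod 27 for each x (by repeated squaring, reducing mod 27 at every step), the values g(0), g(1), …, g(26) are: 0, 1, 4, 0, 16, 25, 0, 22, 10, 0, 19, 13, 0, 7, 7, 0, 13, 19, 0, 10, 22, 0, 25, 16, 0, 4, 1.
The distinct values are {0, 1, 4, 7, 10, 13, 16, 19, 22, 25}; there are 10 of them.

10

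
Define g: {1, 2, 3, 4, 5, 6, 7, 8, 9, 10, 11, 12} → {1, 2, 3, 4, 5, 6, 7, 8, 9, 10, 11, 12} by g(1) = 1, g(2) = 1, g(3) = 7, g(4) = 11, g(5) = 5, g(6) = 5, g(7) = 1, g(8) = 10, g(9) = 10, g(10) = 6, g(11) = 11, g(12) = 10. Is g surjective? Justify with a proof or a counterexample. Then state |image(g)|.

6

No element maps to 2, so g is not surjective.
The image of g is {1, 5, 6, 7, 10, 11}, which has 6 elements.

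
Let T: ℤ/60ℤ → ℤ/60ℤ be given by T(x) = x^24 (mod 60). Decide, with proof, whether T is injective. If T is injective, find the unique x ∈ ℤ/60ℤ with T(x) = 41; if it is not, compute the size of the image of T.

T(2): Repeated squaring mod 60: 2^1 ≡ 2, 2^2 ≡ 2² = 4, 2^4 ≡ 4² = 16, 2^8 ≡ 16² = 256 ≡ 16, 2^16 ≡ 16² = 256 ≡ 16. Since 24 = 16 + 8, 2^24 ≡ 16·16: 16·16 = 256 ≡ 16. So 2^24 ≡ 16 (mod 60).
T(4): Repeated squaring mod 60: 4^1 ≡ 4, 4^2 ≡ 4² = 16, 4^4 ≡ 16² = 256 ≡ 16, 4^8 ≡ 16² = 256 ≡ 16, 4^16 ≡ 16² = 256 ≡ 16. Since 24 = 16 + 8, 4^24 ≡ 16·16: 16·16 = 256 ≡ 16. So 4^24 ≡ 16 (mod 60).
So T(2) = T(4) = 16 while 2 ≠ 4, hence T is not injective.
Since T is not injective, we determine |image(T)|. Computing x^24 mod 60 for each x (by repeated squaring, reducing mod 60 at every step), the values T(0), T(1), …, T(59) are: 0, 1, 16, 21, 16, 25, 36, 1, 16, 21, 40, 1, 36, 1, 16, 45, 16, 1, 36, 1, 40, 21, 16, 1, 36, 25, 16, 21, 16, 1, 0, 1, 16, 21, 16, 25, 36, 1, 16, 21, 40, 1, 36, 1, 16, 45, 16, 1, 36, 1, 40, 21, 16, 1, 36, 25, 16, 21, 16, 1.
The distinct values are {0, 1, 16, 21, 25, 36, 40, 45}; there are 8 of them.

8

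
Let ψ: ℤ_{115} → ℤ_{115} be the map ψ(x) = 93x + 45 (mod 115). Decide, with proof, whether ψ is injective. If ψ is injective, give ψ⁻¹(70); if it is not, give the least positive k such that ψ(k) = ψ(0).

25

Recall that injectivity means: for all u, v in the domain, ψ(u) = ψ(v) implies u = v.
If ψ(u) = ψ(v), then 93u ≡ 93v (mod 115). Because gcd(93, 115) = 1, we may cancel 93 to get u ≡ v (mod 115).
Hence ψ is injective.
We now compute 93⁻¹ mod 115 explicitly. Euclid's algorithm: 115 = 1·93 + 22, 93 = 4·22 + 5, 22 = 4·5 + 2, 5 = 2·2 + 1; back-substituting gives 1 = 47·93 − 38·115, so 93⁻¹ ≡ 47 (mod 115).
Since ψ is injective, we compute ψ⁻¹(70): solve 93x + 45 ≡ 70 (mod 115), i.e. 93x ≡ 25 (mod 115).
Multiplying by 93⁻¹ = 47 gives x ≡ 47·25 = 1175 = 10·115 + 25 ≡ 25 (mod 115).
Check: ψ(25) = 93·25 + 45 = 2370 = 20·115 + 70 ≡ 70 (mod 115).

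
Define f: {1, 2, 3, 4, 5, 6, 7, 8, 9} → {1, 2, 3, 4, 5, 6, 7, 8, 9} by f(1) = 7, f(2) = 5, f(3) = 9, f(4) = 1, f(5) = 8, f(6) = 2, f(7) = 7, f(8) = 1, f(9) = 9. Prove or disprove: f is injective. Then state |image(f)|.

6

f(1) = 7 = f(7) with 1 ≠ 7, so f is not injective.
The image of f is {1, 2, 5, 7, 8, 9}, which has 6 elements.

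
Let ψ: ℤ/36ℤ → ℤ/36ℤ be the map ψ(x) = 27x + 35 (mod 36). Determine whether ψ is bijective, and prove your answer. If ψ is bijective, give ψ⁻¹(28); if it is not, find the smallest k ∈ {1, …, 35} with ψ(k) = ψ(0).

4

By definition, injectivity means: for all s, t in the domain, ψ(s) = ψ(t) implies s = t.
We have gcd(27, 36) = 9 > 1. Taking s = 0 and t = 4: ψ(0) = 35 and ψ(4) = 27·4 + 35 = 143 ≡ 35 (mod 36).
So ψ(0) = ψ(4) while 0 ≠ 4, hence ψ is not injective, hence not bijective.
Since ψ is not bijective, we find the least positive k with ψ(k) = ψ(0): this means 27k ≡ 0 (mod 36), i.e. 36 ∣ 27k. Since gcd(27, 36) = 9, dividing through by 9 this holds exactly when 4 ∣ 3k, and as gcd(3, 4) = 1, exactly when 4 ∣ k.
The smallest positive such k is 4.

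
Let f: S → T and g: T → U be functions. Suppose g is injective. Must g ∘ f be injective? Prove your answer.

No. Take S = {1, 2}, T = U = {1, 2, 3, 4}, f(1) = f(2) = 1, and g = identity (injective).
Then (g ∘ f)(1) = (g ∘ f)(2) = 1 with 1 ≠ 2, so g ∘ f is not injective.

not injective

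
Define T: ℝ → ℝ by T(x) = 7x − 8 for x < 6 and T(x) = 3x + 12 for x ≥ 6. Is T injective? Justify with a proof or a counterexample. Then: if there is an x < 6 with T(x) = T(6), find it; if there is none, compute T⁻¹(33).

Both pieces are strictly increasing (slopes 7 and 3), so each is injective on its own interval.
The left piece maps (−∞, 6) onto (−∞, 34); the right piece maps [6, ∞) onto [30, ∞).
These images overlap. In particular T(6) = 30 (right piece), and solving 7x − 8 = 30 on the left piece gives x = 38/7 < 6.
So T(38/7) = T(6) with 38/7 ≠ 6, and T is not injective. This x = 38/7 is the requested value below 6.

38/7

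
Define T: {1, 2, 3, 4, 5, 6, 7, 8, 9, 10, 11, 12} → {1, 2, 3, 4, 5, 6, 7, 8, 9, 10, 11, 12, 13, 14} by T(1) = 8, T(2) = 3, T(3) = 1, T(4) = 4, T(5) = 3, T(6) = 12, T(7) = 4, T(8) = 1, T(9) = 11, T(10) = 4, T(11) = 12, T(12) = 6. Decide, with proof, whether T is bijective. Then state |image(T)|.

7

T(2) = 3 = T(5) with 2 ≠ 5, so T is not injective, hence not bijective.
The image of T is {1, 3, 4, 6, 8, 11, 12}, which has 7 elements.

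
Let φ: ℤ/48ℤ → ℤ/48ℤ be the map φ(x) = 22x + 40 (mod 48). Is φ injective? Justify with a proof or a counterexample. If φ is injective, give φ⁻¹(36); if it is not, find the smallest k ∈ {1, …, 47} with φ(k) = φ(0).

24

Recall that φ is injective when φ(a) = φ(b) forces a = b.
We have gcd(22, 48) = 2 > 1. Taking a = 0 and b = 24: φ(0) = 40 and φ(24) = 22·24 + 40 = 568 ≡ 40 (mod 48).
So φ(0) = φ(24) while 0 ≠ 24, therefore φ is not injective.
Since φ is not injective, we find the least positive k with φ(k) = φ(0): this means 22k ≡ 0 (mod 48), i.e. 48 ∣ 22k. Since gcd(22, 48) = 2, dividing through by 2 this holds exactly when 24 ∣ 11k, and as gcd(11, 24) = 1, exactly when 24 ∣ k.
The smallest positive such k is 24.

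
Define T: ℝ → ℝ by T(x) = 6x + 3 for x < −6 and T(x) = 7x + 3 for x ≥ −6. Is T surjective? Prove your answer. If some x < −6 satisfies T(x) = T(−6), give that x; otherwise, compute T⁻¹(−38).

Both pieces are strictly increasing (slopes 6 and 7), so each is injective on its own interval.
The left piece maps (−∞, −6) onto (−∞, −33); the right piece maps [−6, ∞) onto [−39, ∞).
The union (−∞, −33) ∪ [−39, ∞) covers ℝ, so T is surjective.
For the follow-up: the images overlap, so an x < −6 with T(x) = T(−6) exists. T(−6) = −39; solving 6x + 3 = −39 for x < −6 gives x = (−39 − 3)/6 = −7.

-7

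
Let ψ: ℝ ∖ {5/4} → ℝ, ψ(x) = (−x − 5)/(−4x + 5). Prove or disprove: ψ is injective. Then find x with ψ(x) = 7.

40/27

Suppose ψ(u) = ψ(v). Cross-multiplying: (−u − 5)(−4v + 5) = (−v − 5)(−4u + 5).
Expanding both sides and cancelling the symmetric terms leaves −25·(u − v) = 0. Since −25 ≠ 0, u = v. Thus ψ is injective.
Solving ψ(x) = 7: cross-multiplying gives −x − 5 = 7(−4x + 5), which rearranges to 27x = 40, so x = 40/27.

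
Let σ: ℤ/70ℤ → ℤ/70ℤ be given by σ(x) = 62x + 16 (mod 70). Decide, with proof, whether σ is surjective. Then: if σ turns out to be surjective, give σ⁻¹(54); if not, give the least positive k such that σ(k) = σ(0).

Recall that surjectivity means every element of the codomain has a preimage under σ.
Since gcd(62, 70) = 2, we have 62x ≡ 0 (mod 2) for all x, so σ(x) ≡ 0 (mod 2).
But 1 ≢ 0 (mod 2), so 1 ∈ ℤ/70ℤ has no preimage. Thus σ is not surjective.
Since σ is not surjective, we find the least positive k with σ(k) = σ(0): this means 62k ≡ 0 (mod 70), i.e. 70 ∣ 62k. Since gcd(62, 70) = 2, dividing through by 2 this holds exactly when 35 ∣ 31k, and as gcd(31, 35) = 1, exactly when 35 ∣ k.
The smallest positive such k is 35.

35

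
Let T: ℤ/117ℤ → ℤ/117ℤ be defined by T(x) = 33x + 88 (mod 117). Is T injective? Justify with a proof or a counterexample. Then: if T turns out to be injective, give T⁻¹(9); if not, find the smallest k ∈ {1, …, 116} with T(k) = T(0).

Recall: T is injective if T(s) = T(t) implies s = t.
We have gcd(33, 117) = 3 > 1. Taking s = 0 and t = 39: T(0) = 88 and T(39) = 33·39 + 88 = 1375 ≡ 88 (mod 117).
So T(0) = T(39) while 0 ≠ 39, so T is not injective.
Since T is not injective, we find the least positive k with T(k) = T(0): this means 33k ≡ 0 (mod 117), i.e. 117 ∣ 33k. Since gcd(33, 117) = 3, dividing through by 3 this holds exactly when 39 ∣ 11k, and as gcd(11, 39) = 1, exactly when 39 ∣ k.
The smallest positive such k is 39.

39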